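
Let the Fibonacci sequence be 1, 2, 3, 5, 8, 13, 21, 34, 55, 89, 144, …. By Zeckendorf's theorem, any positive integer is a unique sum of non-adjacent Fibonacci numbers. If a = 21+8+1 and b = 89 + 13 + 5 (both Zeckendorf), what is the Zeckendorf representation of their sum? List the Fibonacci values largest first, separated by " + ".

89 + 34 + 13 + 1

The two numbers are 30 and 107, so their sum is 137.
Greedily peel off the largest Fibonacci term at each step:
subtract 89 from 137: 48 remains
subtract 34 from 48: 14 remains
subtract 13 from 14: 1 remains
subtract 1 from 1: 0 remains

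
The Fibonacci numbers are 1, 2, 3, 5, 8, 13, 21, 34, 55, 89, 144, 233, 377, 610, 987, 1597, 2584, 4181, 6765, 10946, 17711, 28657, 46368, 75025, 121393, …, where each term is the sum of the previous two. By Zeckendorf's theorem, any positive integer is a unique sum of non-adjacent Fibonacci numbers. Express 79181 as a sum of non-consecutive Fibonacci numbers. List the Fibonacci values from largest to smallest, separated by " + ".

75025 ≤ 79181 < 121393, so take 75025; remainder 4156
2584 ≤ 4156 < 4181, so take 2584; remainder 1572
987 ≤ 1572 < 1597, so take 987; remainder 585
377 ≤ 585 < 610, so take 377; remainder 208
144 ≤ 208 < 233, so take 144; remainder 64
55 ≤ 64 < 89, so take 55; remainder 9
8 ≤ 9 < 13, so take 8; remainder 1
1 ≤ 1 < 2, so take 1; remainder 0
So 79181 = 75025 + 2584 + 987 + 377 + 144 + 55 + 8 + 1, with no two terms consecutive in the sequence.

75025 + 2584 + 987 + 377 + 144 + 55 + 8 + 1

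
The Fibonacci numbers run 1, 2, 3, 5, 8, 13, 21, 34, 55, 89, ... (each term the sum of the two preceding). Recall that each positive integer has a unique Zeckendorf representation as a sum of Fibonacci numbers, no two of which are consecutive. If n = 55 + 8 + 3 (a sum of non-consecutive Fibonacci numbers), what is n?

55 + 8 + 3 = 66.

66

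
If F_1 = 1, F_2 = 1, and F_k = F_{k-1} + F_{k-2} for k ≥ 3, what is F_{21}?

Iterating the recurrence up to F_{16} = 987 and F_{15} = 610:
F_{17} = F_{16} + F_{15} = 987 + 610 = 1597
F_{18} = F_{17} + F_{16} = 1597 + 987 = 2584
F_{19} = F_{18} + F_{17} = 2584 + 1597 = 4181
F_{20} = F_{19} + F_{18} = 4181 + 2584 = 6765
F_{21} = F_{20} + F_{19} = 6765 + 4181 = 10946

10946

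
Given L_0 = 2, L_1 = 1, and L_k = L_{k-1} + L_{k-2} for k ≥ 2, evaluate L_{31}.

3010349

Iterating the recurrence up to L_{26} = 271443 and L_{25} = 167761:
L_{27} = L_{26} + L_{25} = 271443 + 167761 = 439204
L_{28} = L_{27} + L_{26} = 439204 + 271443 = 710647
L_{29} = L_{28} + L_{27} = 710647 + 439204 = 1149851
L_{30} = L_{29} + L_{28} = 1149851 + 710647 = 1860498
L_{31} = L_{30} + L_{29} = 1860498 + 1149851 = 3010349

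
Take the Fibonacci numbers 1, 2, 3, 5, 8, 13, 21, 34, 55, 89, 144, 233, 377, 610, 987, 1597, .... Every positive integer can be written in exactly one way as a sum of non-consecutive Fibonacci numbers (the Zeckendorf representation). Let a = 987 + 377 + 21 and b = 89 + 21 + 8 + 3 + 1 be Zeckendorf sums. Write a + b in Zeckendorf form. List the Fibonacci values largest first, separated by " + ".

The two numbers are 1385 and 122, so their sum is 1507.
Repeatedly subtract the largest Fibonacci number that fits:
largest Fibonacci ≤ 1507 is 987; 1507 − 987 = 520
largest Fibonacci ≤ 520 is 377; 520 − 377 = 143
largest Fibonacci ≤ 143 is 89; 143 − 89 = 54
largest Fibonacci ≤ 54 is 34; 54 − 34 = 20
largest Fibonacci ≤ 20 is 13; 20 − 13 = 7
largest Fibonacci ≤ 7 is 5; 7 − 5 = 2
largest Fibonacci ≤ 2 is 2; 2 − 2 = 0

987 + 377 + 89 + 34 + 13 + 5 + 2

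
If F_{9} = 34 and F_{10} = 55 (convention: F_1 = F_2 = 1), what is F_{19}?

4181

By F_{2k+1} = F_k² + F_{k+1}²: F_{19} = 34² + 55² = 1156 + 3025 = 4181.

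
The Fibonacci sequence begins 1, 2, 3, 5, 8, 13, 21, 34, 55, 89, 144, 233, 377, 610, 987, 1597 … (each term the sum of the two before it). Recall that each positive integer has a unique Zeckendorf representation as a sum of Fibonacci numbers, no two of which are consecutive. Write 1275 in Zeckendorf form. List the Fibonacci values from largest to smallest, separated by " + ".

Greedily peel off the largest Fibonacci term at each step:
1275: greatest Fibonacci not exceeding it is 987, leaving 288
288: greatest Fibonacci not exceeding it is 233, leaving 55
55: greatest Fibonacci not exceeding it is 55, leaving 0
So 1275 = 987 + 233 + 55, with no two terms consecutive in the sequence.

987 + 233 + 55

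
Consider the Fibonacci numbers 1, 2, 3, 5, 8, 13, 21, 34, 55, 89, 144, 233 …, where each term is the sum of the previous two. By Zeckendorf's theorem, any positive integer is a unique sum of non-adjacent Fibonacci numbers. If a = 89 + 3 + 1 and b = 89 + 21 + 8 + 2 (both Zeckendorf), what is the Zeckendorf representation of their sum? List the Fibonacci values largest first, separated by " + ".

The two numbers are 93 and 120, so their sum is 213.
largest Fibonacci ≤ 213 is 144; 213 − 144 = 69
largest Fibonacci ≤ 69 is 55; 69 − 55 = 14
largest Fibonacci ≤ 14 is 13; 14 − 13 = 1
largest Fibonacci ≤ 1 is 1; 1 − 1 = 0

144 + 55 + 13 + 1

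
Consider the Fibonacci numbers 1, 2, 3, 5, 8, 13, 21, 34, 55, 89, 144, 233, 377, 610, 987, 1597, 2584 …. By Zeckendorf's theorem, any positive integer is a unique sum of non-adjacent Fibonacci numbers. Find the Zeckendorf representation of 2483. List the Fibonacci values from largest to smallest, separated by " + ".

1597 + 610 + 233 + 34 + 8 + 1

Repeatedly subtract the largest Fibonacci number that fits:
largest Fibonacci ≤ 2483 is 1597; 2483 − 1597 = 886
largest Fibonacci ≤ 886 is 610; 886 − 610 = 276
largest Fibonacci ≤ 276 is 233; 276 − 233 = 43
largest Fibonacci ≤ 43 is 34; 43 − 34 = 9
largest Fibonacci ≤ 9 is 8; 9 − 8 = 1
largest Fibonacci ≤ 1 is 1; 1 − 1 = 0
So 2483 = 1597 + 610 + 233 + 34 + 8 + 1, with no two terms consecutive in the sequence.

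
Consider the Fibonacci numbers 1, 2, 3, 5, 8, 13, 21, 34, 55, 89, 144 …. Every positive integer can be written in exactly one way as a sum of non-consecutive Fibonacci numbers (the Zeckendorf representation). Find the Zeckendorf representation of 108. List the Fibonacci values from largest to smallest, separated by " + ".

Repeatedly subtract the largest Fibonacci number that fits:
89 ≤ 108 < 144, so take 89; remainder 19
13 ≤ 19 < 21, so take 13; remainder 6
5 ≤ 6 < 8, so take 5; remainder 1
1 ≤ 1 < 2, so take 1; remainder 0
So 108 = 89 + 13 + 5 + 1, with no two terms consecutive in the sequence.

89 + 13 + 5 + 1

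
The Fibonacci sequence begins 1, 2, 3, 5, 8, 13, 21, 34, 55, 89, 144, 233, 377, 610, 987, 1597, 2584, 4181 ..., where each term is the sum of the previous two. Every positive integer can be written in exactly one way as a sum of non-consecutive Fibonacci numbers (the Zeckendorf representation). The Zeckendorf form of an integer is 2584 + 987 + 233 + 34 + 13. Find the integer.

2584 + 987 + 233 + 34 + 13 = 3851.

3851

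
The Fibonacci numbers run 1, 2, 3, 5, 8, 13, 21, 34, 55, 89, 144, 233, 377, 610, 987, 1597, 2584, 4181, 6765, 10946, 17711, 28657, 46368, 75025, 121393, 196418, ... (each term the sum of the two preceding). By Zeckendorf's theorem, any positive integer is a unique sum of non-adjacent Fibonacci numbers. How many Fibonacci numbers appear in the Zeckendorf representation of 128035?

6

128035 − 121393 = 6642
6642 − 4181 = 2461
2461 − 1597 = 864
864 − 610 = 254
254 − 233 = 21
21 − 21 = 0
128035 = 121393 + 4181 + 1597 + 610 + 233 + 21, which has 6 terms.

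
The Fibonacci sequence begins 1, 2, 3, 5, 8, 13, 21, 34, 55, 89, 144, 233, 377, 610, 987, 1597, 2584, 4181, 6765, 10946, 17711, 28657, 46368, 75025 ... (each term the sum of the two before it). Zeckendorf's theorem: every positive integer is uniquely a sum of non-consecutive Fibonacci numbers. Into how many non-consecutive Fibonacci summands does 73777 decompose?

9

Greedily peel off the largest Fibonacci term at each step:
73777 − 46368 = 27409
27409 − 17711 = 9698
9698 − 6765 = 2933
2933 − 2584 = 349
349 − 233 = 116
116 − 89 = 27
27 − 21 = 6
6 − 5 = 1
1 − 1 = 0
73777 = 46368 + 17711 + 6765 + 2584 + 233 + 89 + 21 + 5 + 1, which has 9 terms.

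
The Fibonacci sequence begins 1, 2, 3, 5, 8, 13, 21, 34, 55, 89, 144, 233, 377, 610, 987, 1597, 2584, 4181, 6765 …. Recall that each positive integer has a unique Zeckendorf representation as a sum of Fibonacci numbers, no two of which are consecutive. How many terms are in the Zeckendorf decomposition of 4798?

Greedily peel off the largest Fibonacci term at each step:
4798 − 4181 = 617
617 − 610 = 7
7 − 5 = 2
2 − 2 = 0
4798 = 4181 + 610 + 5 + 2, which has 4 terms.

4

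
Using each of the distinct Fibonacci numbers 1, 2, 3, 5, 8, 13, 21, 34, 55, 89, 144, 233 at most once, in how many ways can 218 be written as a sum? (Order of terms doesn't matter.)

9

218 = 144+55+13+5+1 = 144+55+13+3+2+1 = 144+34+21+13+5+1 = 144+55+8+5+3+2+1 = … (5 more), for 9 in all.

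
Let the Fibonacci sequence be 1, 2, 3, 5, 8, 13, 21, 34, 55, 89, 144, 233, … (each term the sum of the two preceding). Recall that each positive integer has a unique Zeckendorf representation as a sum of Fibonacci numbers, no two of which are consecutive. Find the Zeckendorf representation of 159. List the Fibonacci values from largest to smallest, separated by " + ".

159: greatest Fibonacci not exceeding it is 144, leaving 15
15: greatest Fibonacci not exceeding it is 13, leaving 2
2: greatest Fibonacci not exceeding it is 2, leaving 0
So 159 = 144 + 13 + 2, with no two terms consecutive in the sequence.

144 + 13 + 2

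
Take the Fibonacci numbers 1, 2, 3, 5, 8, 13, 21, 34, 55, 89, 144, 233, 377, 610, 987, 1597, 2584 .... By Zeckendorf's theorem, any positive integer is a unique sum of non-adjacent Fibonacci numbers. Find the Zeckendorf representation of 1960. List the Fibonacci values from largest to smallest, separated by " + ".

1597 + 233 + 89 + 34 + 5 + 2

subtract 1597 from 1960: 363 remains
subtract 233 from 363: 130 remains
subtract 89 from 130: 41 remains
subtract 34 from 41: 7 remains
subtract 5 from 7: 2 remains
subtract 2 from 2: 0 remains
So 1960 = 1597 + 233 + 89 + 34 + 5 + 2, with no two terms consecutive in the sequence.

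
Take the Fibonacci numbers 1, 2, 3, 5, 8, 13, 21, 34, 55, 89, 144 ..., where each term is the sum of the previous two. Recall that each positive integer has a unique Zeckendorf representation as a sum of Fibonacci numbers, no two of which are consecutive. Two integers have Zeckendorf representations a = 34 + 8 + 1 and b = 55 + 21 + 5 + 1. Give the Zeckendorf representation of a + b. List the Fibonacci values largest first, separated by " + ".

89 + 34 + 2

The two numbers are 43 and 82, so their sum is 125.
125 − 89 = 36
36 − 34 = 2
2 − 2 = 0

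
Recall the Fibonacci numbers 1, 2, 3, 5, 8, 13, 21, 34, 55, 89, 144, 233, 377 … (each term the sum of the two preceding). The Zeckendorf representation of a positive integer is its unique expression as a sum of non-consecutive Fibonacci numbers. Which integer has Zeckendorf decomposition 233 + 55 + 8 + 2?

233 + 55 + 8 + 2 = 298.

298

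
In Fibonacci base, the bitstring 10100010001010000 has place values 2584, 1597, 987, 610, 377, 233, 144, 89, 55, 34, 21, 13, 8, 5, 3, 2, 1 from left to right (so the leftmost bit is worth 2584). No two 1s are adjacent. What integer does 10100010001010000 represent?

Summing the place values of the 1 bits: 2584 + 987 + 144 + 21 + 8 = 3744.

3744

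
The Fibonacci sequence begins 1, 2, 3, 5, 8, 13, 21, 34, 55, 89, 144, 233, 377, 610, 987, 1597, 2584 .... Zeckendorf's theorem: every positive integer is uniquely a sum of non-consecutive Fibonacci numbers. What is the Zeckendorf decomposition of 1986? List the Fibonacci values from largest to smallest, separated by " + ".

1986: greatest Fibonacci not exceeding it is 1597, leaving 389
389: greatest Fibonacci not exceeding it is 377, leaving 12
12: greatest Fibonacci not exceeding it is 8, leaving 4
4: greatest Fibonacci not exceeding it is 3, leaving 1
1: greatest Fibonacci not exceeding it is 1, leaving 0
So 1986 = 1597 + 377 + 8 + 3 + 1, with no two terms consecutive in the sequence.

1597 + 377 + 8 + 3 + 1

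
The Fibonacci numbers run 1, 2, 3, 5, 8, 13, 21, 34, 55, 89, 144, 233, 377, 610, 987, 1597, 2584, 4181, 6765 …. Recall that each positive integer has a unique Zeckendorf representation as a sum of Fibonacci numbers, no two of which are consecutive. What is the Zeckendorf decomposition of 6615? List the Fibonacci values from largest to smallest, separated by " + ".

4181 + 1597 + 610 + 144 + 55 + 21 + 5 + 2

largest Fibonacci ≤ 6615 is 4181; 6615 − 4181 = 2434
largest Fibonacci ≤ 2434 is 1597; 2434 − 1597 = 837
largest Fibonacci ≤ 837 is 610; 837 − 610 = 227
largest Fibonacci ≤ 227 is 144; 227 − 144 = 83
largest Fibonacci ≤ 83 is 55; 83 − 55 = 28
largest Fibonacci ≤ 28 is 21; 28 − 21 = 7
largest Fibonacci ≤ 7 is 5; 7 − 5 = 2
largest Fibonacci ≤ 2 is 2; 2 − 2 = 0
So 6615 = 4181 + 1597 + 610 + 144 + 55 + 21 + 5 + 2, with no two terms consecutive in the sequence.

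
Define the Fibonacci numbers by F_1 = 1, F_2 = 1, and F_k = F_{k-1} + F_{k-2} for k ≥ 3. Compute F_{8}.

Iterating the recurrence up to F_{3} = 2 and F_{2} = 1:
F_{4} = F_{3} + F_{2} = 2 + 1 = 3
F_{5} = F_{4} + F_{3} = 3 + 2 = 5
F_{6} = F_{5} + F_{4} = 5 + 3 = 8
F_{7} = F_{6} + F_{5} = 8 + 5 = 13
F_{8} = F_{7} + F_{6} = 13 + 8 = 21

21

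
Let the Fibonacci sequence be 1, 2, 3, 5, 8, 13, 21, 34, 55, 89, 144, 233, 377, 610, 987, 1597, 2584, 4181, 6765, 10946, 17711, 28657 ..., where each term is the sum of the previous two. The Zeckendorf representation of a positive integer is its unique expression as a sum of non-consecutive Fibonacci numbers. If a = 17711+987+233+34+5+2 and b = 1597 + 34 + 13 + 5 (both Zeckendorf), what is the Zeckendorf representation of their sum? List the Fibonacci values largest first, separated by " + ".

17711 + 2584 + 233 + 89 + 3 + 1

The two numbers are 18972 and 1649, so their sum is 20621.
20621: greatest Fibonacci not exceeding it is 17711, leaving 2910
2910: greatest Fibonacci not exceeding it is 2584, leaving 326
326: greatest Fibonacci not exceeding it is 233, leaving 93
93: greatest Fibonacci not exceeding it is 89, leaving 4
4: greatest Fibonacci not exceeding it is 3, leaving 1
1: greatest Fibonacci not exceeding it is 1, leaving 0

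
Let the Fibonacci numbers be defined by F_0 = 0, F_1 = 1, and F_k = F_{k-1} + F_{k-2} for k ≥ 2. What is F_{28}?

Iterating the recurrence up to F_{21} = 10946 and F_{20} = 6765:
F_{22} = F_{21} + F_{20} = 10946 + 6765 = 17711
F_{23} = F_{22} + F_{21} = 17711 + 10946 = 28657
F_{24} = F_{23} + F_{22} = 28657 + 17711 = 46368
F_{25} = F_{24} + F_{23} = 46368 + 28657 = 75025
F_{26} = F_{25} + F_{24} = 75025 + 46368 = 121393
F_{27} = F_{26} + F_{25} = 121393 + 75025 = 196418
F_{28} = F_{27} + F_{26} = 196418 + 121393 = 317811

317811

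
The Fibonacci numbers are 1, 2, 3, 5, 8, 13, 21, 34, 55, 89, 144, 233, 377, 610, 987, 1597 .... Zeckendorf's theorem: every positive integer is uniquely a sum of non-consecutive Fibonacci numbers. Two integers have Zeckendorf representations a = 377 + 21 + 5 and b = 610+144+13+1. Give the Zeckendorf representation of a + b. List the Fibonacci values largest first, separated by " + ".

987 + 144 + 34 + 5 + 1

The two numbers are 403 and 768, so their sum is 1171.
Repeatedly subtract the largest Fibonacci number that fits:
1171: greatest Fibonacci not exceeding it is 987, leaving 184
184: greatest Fibonacci not exceeding it is 144, leaving 40
40: greatest Fibonacci not exceeding it is 34, leaving 6
6: greatest Fibonacci not exceeding it is 5, leaving 1
1: greatest Fibonacci not exceeding it is 1, leaving 0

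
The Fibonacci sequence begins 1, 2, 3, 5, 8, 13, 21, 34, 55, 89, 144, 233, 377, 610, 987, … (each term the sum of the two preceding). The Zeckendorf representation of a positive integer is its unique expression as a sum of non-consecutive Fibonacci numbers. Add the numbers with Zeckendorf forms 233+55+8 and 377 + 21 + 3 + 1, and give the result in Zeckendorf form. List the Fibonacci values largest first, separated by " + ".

610 + 55 + 21 + 8 + 3 + 1

The two numbers are 296 and 402, so their sum is 698.
Greedily peel off the largest Fibonacci term at each step:
698 − 610 = 88
88 − 55 = 33
33 − 21 = 12
12 − 8 = 4
4 − 3 = 1
1 − 1 = 0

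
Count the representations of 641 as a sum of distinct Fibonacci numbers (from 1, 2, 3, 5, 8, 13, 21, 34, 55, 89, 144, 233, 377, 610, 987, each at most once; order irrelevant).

12

641 = 610+21+8+2 = 610+21+5+3+2 = 377+233+21+8+2 = … (9 more), for 12 in all.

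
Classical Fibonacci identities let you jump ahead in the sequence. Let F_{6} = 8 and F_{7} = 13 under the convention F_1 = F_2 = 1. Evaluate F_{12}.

By the doubling identity F_{2k} = F_k(2F_{k+1} − F_k): F_{12} = 8·(2·13 − 8) = 8·18 = 144.

144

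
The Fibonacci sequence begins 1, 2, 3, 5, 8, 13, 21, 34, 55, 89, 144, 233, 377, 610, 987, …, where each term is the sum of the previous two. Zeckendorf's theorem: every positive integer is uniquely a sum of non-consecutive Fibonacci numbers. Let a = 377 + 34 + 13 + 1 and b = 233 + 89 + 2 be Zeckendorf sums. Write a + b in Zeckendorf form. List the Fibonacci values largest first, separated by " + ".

The two numbers are 425 and 324, so their sum is 749.
Greedy algorithm:
largest Fibonacci ≤ 749 is 610; 749 − 610 = 139
largest Fibonacci ≤ 139 is 89; 139 − 89 = 50
largest Fibonacci ≤ 50 is 34; 50 − 34 = 16
largest Fibonacci ≤ 16 is 13; 16 − 13 = 3
largest Fibonacci ≤ 3 is 3; 3 − 3 = 0

610 + 89 + 34 + 13 + 3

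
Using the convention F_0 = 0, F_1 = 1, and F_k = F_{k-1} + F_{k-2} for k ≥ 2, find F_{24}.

Iterating the recurrence up to F_{20} = 6765 and F_{19} = 4181:
F_{21} = F_{20} + F_{19} = 6765 + 4181 = 10946
F_{22} = F_{21} + F_{20} = 10946 + 6765 = 17711
F_{23} = F_{22} + F_{21} = 17711 + 10946 = 28657
F_{24} = F_{23} + F_{22} = 28657 + 17711 = 46368

46368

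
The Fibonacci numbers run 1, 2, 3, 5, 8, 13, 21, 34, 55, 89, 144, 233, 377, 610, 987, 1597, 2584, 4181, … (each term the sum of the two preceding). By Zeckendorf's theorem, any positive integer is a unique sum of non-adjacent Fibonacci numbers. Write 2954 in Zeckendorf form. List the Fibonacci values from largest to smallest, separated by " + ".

Greedily peel off the largest Fibonacci term at each step:
subtract 2584 from 2954: 370 remains
subtract 233 from 370: 137 remains
subtract 89 from 137: 48 remains
subtract 34 from 48: 14 remains
subtract 13 from 14: 1 remains
subtract 1 from 1: 0 remains
So 2954 = 2584 + 233 + 89 + 34 + 13 + 1, with no two terms consecutive in the sequence.

2584 + 233 + 89 + 34 + 13 + 1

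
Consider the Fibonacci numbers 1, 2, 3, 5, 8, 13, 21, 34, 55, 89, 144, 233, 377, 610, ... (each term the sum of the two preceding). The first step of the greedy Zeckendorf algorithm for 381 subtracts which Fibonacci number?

377

377 ≤ 381 < 610, so the largest Fibonacci number not exceeding 381 is 377.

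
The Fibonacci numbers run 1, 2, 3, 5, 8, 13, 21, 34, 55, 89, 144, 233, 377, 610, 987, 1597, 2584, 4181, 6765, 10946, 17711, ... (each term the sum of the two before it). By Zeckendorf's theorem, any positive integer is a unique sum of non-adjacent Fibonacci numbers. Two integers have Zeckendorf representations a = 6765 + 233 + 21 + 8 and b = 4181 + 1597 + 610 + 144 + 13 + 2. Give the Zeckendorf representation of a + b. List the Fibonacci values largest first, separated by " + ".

10946 + 2584 + 34 + 8 + 2

The two numbers are 7027 and 6547, so their sum is 13574.
13574 − 10946 = 2628
2628 − 2584 = 44
44 − 34 = 10
10 − 8 = 2
2 − 2 = 0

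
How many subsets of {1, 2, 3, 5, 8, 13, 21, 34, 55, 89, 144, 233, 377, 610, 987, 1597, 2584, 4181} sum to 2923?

24

Each representation comes from the Zeckendorf form by replacing some F_k with F_{k−1} + F_{k−2} where possible.
2923 = 2584+233+89+13+3+1 = 2584+233+89+8+5+3+1 = 2584+233+55+34+13+3+1 = … (21 more), for 24 in all.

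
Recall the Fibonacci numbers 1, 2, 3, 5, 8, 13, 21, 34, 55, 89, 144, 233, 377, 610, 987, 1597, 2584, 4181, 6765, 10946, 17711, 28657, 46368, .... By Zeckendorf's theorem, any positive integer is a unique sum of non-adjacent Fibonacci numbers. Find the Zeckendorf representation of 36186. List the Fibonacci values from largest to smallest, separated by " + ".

28657 + 6765 + 610 + 144 + 8 + 2

36186 − 28657 = 7529
7529 − 6765 = 764
764 − 610 = 154
154 − 144 = 10
10 − 8 = 2
2 − 2 = 0
So 36186 = 28657 + 6765 + 610 + 144 + 8 + 2, with no two terms consecutive in the sequence.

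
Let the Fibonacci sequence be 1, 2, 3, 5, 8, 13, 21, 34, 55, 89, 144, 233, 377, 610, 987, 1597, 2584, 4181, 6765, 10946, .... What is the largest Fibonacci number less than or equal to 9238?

6765

6765 ≤ 9238 < 10946, so the largest Fibonacci number not exceeding 9238 is 6765.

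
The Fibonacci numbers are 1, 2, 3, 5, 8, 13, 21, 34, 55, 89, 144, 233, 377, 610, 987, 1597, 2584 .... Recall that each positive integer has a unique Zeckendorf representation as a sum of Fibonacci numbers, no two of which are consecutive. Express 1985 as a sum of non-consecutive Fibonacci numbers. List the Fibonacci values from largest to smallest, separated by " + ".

1597 + 377 + 8 + 3

Greedy algorithm:
1985: greatest Fibonacci not exceeding it is 1597, leaving 388
388: greatest Fibonacci not exceeding it is 377, leaving 11
11: greatest Fibonacci not exceeding it is 8, leaving 3
3: greatest Fibonacci not exceeding it is 3, leaving 0
So 1985 = 1597 + 377 + 8 + 3, with no two terms consecutive in the sequence.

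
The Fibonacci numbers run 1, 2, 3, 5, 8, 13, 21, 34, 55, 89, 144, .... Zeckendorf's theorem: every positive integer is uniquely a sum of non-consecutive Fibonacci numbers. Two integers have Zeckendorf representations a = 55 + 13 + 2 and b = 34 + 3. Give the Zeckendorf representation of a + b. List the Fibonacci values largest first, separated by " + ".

89 + 13 + 5

The two numbers are 70 and 37, so their sum is 107.
Repeatedly subtract the largest Fibonacci number that fits:
89 ≤ 107 < 144, so take 89; remainder 18
13 ≤ 18 < 21, so take 13; remainder 5
5 ≤ 5 < 8, so take 5; remainder 0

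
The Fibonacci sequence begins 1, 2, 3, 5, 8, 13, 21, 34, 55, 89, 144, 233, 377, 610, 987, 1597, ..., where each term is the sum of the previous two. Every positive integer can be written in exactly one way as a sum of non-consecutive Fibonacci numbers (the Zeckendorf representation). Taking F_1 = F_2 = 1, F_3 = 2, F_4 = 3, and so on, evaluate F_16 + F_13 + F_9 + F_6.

1262

F_16 + F_13 + F_9 + F_6 = 987 + 233 + 34 + 8 = 1262.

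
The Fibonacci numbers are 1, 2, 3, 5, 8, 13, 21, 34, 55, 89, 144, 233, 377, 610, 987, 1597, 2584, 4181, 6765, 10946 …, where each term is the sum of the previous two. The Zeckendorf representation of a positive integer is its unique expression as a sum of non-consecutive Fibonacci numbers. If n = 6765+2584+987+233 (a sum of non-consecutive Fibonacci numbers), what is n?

10569

6765+2584+987+233 = 10569.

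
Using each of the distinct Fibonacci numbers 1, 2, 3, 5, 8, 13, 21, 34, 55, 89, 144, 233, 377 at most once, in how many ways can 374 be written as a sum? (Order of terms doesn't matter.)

Starting from the Zeckendorf form and repeatedly splitting a term F_k into F_{k−1} + F_{k−2} (when neither is already used) reaches every representation.
374 = 233+89+34+13+5 = 233+89+34+13+3+2 = 233+89+34+8+5+3+2 = 233+89+21+13+8+5+3+2 = … (2 more), for 6 in all.

6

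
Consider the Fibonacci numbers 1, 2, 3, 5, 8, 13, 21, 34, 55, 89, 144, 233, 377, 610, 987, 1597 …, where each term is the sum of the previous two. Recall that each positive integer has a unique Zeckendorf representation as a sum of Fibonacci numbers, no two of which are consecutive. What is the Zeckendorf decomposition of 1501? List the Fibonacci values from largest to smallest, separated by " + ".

987 + 377 + 89 + 34 + 13 + 1

1501: greatest Fibonacci not exceeding it is 987, leaving 514
514: greatest Fibonacci not exceeding it is 377, leaving 137
137: greatest Fibonacci not exceeding it is 89, leaving 48
48: greatest Fibonacci not exceeding it is 34, leaving 14
14: greatest Fibonacci not exceeding it is 13, leaving 1
1: greatest Fibonacci not exceeding it is 1, leaving 0
So 1501 = 987 + 377 + 89 + 34 + 13 + 1, with no two terms consecutive in the sequence.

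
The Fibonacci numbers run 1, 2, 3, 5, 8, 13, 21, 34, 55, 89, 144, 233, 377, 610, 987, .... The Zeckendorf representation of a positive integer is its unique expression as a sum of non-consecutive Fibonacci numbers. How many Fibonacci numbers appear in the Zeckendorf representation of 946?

5

946: greatest Fibonacci not exceeding it is 610, leaving 336
336: greatest Fibonacci not exceeding it is 233, leaving 103
103: greatest Fibonacci not exceeding it is 89, leaving 14
14: greatest Fibonacci not exceeding it is 13, leaving 1
1: greatest Fibonacci not exceeding it is 1, leaving 0
946 = 610 + 233 + 89 + 13 + 1, which has 5 terms.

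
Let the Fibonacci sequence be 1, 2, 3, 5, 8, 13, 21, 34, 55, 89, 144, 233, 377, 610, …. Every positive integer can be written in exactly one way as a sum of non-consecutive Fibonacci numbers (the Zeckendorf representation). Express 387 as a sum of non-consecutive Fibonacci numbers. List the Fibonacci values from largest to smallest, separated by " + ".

377 + 8 + 2

Greedily peel off the largest Fibonacci term at each step:
take 377 (≤ 387); 387 − 377 = 10
take 8 (≤ 10); 10 − 8 = 2
take 2 (≤ 2); 2 − 2 = 0
So 387 = 377 + 8 + 2, with no two terms consecutive in the sequence.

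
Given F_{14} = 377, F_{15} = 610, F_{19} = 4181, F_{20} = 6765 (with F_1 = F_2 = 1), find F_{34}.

By the addition formula F_{m+n} = F_m F_{n+1} + F_{m−1} F_n with m=15, n=19: F_{34} = 610·6765 + 377·4181 = 4126650 + 1576237 = 5702887.

5702887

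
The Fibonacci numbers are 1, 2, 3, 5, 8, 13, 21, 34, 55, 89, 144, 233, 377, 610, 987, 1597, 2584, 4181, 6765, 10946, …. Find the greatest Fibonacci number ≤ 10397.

6765

6765 ≤ 10397 < 10946, so the largest Fibonacci number not exceeding 10397 is 6765.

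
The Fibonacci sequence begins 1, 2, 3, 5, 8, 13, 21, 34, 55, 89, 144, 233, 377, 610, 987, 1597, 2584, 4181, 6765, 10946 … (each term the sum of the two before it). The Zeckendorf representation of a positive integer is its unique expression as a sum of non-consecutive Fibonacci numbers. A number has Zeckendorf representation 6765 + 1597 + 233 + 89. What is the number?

6765 + 1597 + 233 + 89 = 8684.

8684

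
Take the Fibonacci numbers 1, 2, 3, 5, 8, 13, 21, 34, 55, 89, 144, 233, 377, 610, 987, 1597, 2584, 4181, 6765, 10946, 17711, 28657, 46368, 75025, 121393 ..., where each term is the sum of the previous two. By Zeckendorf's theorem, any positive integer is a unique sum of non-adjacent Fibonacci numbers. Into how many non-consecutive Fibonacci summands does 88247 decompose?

7

largest Fibonacci ≤ 88247 is 75025; 88247 − 75025 = 13222
largest Fibonacci ≤ 13222 is 10946; 13222 − 10946 = 2276
largest Fibonacci ≤ 2276 is 1597; 2276 − 1597 = 679
largest Fibonacci ≤ 679 is 610; 679 − 610 = 69
largest Fibonacci ≤ 69 is 55; 69 − 55 = 14
largest Fibonacci ≤ 14 is 13; 14 − 13 = 1
largest Fibonacci ≤ 1 is 1; 1 − 1 = 0
88247 = 75025 + 10946 + 1597 + 610 + 55 + 13 + 1, which has 7 terms.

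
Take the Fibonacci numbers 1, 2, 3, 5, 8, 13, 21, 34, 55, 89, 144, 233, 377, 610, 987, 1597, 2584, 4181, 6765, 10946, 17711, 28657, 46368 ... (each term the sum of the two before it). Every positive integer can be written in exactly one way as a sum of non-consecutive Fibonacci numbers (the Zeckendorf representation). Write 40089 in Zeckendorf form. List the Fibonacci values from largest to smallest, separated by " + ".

Greedily peel off the largest Fibonacci term at each step:
28657 ≤ 40089 < 46368, so take 28657; remainder 11432
10946 ≤ 11432 < 17711, so take 10946; remainder 486
377 ≤ 486 < 610, so take 377; remainder 109
89 ≤ 109 < 144, so take 89; remainder 20
13 ≤ 20 < 21, so take 13; remainder 7
5 ≤ 7 < 8, so take 5; remainder 2
2 ≤ 2 < 3, so take 2; remainder 0
So 40089 = 28657 + 10946 + 377 + 89 + 13 + 5 + 2, with no two terms consecutive in the sequence.

28657 + 10946 + 377 + 89 + 13 + 5 + 2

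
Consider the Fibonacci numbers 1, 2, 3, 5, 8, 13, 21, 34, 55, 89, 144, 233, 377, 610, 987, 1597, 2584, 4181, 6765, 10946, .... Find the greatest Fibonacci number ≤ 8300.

6765

6765 ≤ 8300 < 10946, so the largest Fibonacci number not exceeding 8300 is 6765.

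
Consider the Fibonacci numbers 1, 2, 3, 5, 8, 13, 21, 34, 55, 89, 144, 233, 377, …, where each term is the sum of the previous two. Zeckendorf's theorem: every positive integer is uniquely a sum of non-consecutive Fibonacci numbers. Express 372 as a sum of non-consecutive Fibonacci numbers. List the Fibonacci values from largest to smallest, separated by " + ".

233 + 89 + 34 + 13 + 3

Greedily peel off the largest Fibonacci term at each step:
largest Fibonacci ≤ 372 is 233; 372 − 233 = 139
largest Fibonacci ≤ 139 is 89; 139 − 89 = 50
largest Fibonacci ≤ 50 is 34; 50 − 34 = 16
largest Fibonacci ≤ 16 is 13; 16 − 13 = 3
largest Fibonacci ≤ 3 is 3; 3 − 3 = 0
So 372 = 233 + 89 + 34 + 13 + 3, with no two terms consecutive in the sequence.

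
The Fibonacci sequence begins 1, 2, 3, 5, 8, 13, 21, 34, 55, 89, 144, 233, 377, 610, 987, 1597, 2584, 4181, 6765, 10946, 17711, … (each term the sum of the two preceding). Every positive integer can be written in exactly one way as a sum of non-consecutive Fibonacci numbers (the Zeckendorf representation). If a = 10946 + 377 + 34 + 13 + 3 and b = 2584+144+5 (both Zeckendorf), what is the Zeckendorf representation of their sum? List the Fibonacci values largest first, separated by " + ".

The two numbers are 11373 and 2733, so their sum is 14106.
largest Fibonacci ≤ 14106 is 10946; 14106 − 10946 = 3160
largest Fibonacci ≤ 3160 is 2584; 3160 − 2584 = 576
largest Fibonacci ≤ 576 is 377; 576 − 377 = 199
largest Fibonacci ≤ 199 is 144; 199 − 144 = 55
largest Fibonacci ≤ 55 is 55; 55 − 55 = 0

10946 + 2584 + 377 + 144 + 55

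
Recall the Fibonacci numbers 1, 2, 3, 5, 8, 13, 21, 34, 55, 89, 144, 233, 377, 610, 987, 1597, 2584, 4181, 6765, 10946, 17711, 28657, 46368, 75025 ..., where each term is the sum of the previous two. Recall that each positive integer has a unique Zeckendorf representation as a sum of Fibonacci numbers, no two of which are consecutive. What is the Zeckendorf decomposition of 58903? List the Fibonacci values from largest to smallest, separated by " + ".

46368 + 10946 + 987 + 377 + 144 + 55 + 21 + 5

58903: greatest Fibonacci not exceeding it is 46368, leaving 12535
12535: greatest Fibonacci not exceeding it is 10946, leaving 1589
1589: greatest Fibonacci not exceeding it is 987, leaving 602
602: greatest Fibonacci not exceeding it is 377, leaving 225
225: greatest Fibonacci not exceeding it is 144, leaving 81
81: greatest Fibonacci not exceeding it is 55, leaving 26
26: greatest Fibonacci not exceeding it is 21, leaving 5
5: greatest Fibonacci not exceeding it is 5, leaving 0
So 58903 = 46368 + 10946 + 987 + 377 + 144 + 55 + 21 + 5, with no two terms consecutive in the sequence.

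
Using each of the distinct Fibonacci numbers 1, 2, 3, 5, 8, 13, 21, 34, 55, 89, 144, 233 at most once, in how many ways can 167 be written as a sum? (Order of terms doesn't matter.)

8

167 = 144+21+2 = 144+13+8+2 = 89+55+21+2 = … (5 more), for 8 in all.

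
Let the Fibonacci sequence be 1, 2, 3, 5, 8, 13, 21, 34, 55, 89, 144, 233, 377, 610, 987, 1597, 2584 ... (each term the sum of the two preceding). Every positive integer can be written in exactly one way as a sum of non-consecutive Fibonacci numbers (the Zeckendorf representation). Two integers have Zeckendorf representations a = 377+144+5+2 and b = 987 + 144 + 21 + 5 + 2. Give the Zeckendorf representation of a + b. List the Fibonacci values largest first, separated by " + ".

The two numbers are 528 and 1159, so their sum is 1687.
take 1597 (≤ 1687); 1687 − 1597 = 90
take 89 (≤ 90); 90 − 89 = 1
take 1 (≤ 1); 1 − 1 = 0

1597 + 89 + 1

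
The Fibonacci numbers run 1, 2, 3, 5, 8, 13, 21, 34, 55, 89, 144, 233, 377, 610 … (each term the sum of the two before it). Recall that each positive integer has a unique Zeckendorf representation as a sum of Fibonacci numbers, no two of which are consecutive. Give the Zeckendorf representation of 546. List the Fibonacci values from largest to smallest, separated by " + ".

546 − 377 = 169
169 − 144 = 25
25 − 21 = 4
4 − 3 = 1
1 − 1 = 0
So 546 = 377 + 144 + 21 + 3 + 1, with no two terms consecutive in the sequence.

377 + 144 + 21 + 3 + 1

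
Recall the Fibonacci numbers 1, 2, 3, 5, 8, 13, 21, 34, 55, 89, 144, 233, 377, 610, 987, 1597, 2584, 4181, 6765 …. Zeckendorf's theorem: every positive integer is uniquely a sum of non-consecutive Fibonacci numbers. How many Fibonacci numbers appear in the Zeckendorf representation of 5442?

6

Greedily peel off the largest Fibonacci term at each step:
take 4181 (≤ 5442); 5442 − 4181 = 1261
take 987 (≤ 1261); 1261 − 987 = 274
take 233 (≤ 274); 274 − 233 = 41
take 34 (≤ 41); 41 − 34 = 7
take 5 (≤ 7); 7 − 5 = 2
take 2 (≤ 2); 2 − 2 = 0
5442 = 4181 + 987 + 233 + 34 + 5 + 2, which has 6 terms.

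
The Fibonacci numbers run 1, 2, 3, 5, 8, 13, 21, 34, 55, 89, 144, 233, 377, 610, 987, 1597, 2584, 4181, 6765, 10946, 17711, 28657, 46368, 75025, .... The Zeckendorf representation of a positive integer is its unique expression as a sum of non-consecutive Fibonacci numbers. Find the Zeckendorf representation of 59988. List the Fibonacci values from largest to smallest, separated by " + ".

take 46368 (≤ 59988); 59988 − 46368 = 13620
take 10946 (≤ 13620); 13620 − 10946 = 2674
take 2584 (≤ 2674); 2674 − 2584 = 90
take 89 (≤ 90); 90 − 89 = 1
take 1 (≤ 1); 1 − 1 = 0
So 59988 = 46368 + 10946 + 2584 + 89 + 1, with no two terms consecutive in the sequence.

46368 + 10946 + 2584 + 89 + 1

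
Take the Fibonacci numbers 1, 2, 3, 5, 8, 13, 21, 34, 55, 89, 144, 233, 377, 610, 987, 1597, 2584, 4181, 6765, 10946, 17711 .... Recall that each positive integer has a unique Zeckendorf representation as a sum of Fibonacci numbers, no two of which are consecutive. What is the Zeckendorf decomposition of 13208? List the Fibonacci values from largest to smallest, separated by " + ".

Repeatedly subtract the largest Fibonacci number that fits:
largest Fibonacci ≤ 13208 is 10946; 13208 − 10946 = 2262
largest Fibonacci ≤ 2262 is 1597; 2262 − 1597 = 665
largest Fibonacci ≤ 665 is 610; 665 − 610 = 55
largest Fibonacci ≤ 55 is 55; 55 − 55 = 0
So 13208 = 10946 + 1597 + 610 + 55, with no two terms consecutive in the sequence.

10946 + 1597 + 610 + 55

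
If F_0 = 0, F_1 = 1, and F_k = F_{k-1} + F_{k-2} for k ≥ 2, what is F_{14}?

Iterating the recurrence up to F_{6} = 8 and F_{5} = 5:
F_{7} = F_{6} + F_{5} = 8 + 5 = 13
F_{8} = F_{7} + F_{6} = 13 + 8 = 21
F_{9} = F_{8} + F_{7} = 21 + 13 = 34
F_{10} = F_{9} + F_{8} = 34 + 21 = 55
F_{11} = F_{10} + F_{9} = 55 + 34 = 89
F_{12} = F_{11} + F_{10} = 89 + 55 = 144
F_{13} = F_{12} + F_{11} = 144 + 89 = 233
F_{14} = F_{13} + F_{12} = 233 + 144 = 377

377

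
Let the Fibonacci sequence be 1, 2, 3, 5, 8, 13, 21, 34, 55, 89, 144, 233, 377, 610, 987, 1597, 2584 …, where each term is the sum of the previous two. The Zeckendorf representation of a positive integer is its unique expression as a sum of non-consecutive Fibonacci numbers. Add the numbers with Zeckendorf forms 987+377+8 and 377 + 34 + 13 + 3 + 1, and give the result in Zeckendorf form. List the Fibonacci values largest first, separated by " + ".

1597 + 144 + 55 + 3 + 1

The two numbers are 1372 and 428, so their sum is 1800.
1800 − 1597 = 203
203 − 144 = 59
59 − 55 = 4
4 − 3 = 1
1 − 1 = 0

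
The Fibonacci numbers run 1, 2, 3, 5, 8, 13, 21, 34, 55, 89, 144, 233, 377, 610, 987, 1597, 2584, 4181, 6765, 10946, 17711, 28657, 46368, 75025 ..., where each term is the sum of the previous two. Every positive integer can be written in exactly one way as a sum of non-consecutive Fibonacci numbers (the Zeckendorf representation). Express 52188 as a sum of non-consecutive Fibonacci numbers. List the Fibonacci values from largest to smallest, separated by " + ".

subtract 46368 from 52188: 5820 remains
subtract 4181 from 5820: 1639 remains
subtract 1597 from 1639: 42 remains
subtract 34 from 42: 8 remains
subtract 8 from 8: 0 remains
So 52188 = 46368 + 4181 + 1597 + 34 + 8, with no two terms consecutive in the sequence.

46368 + 4181 + 1597 + 34 + 8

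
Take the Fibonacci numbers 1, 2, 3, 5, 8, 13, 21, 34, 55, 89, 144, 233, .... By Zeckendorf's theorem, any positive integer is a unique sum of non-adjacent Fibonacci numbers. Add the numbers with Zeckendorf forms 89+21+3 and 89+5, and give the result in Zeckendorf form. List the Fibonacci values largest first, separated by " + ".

The two numbers are 113 and 94, so their sum is 207.
Greedily peel off the largest Fibonacci term at each step:
144 ≤ 207 < 233, so take 144; remainder 63
55 ≤ 63 < 89, so take 55; remainder 8
8 ≤ 8 < 13, so take 8; remainder 0

144 + 55 + 8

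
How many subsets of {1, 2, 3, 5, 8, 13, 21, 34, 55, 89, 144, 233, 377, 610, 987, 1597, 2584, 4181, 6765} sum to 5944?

40

Starting from the Zeckendorf form and repeatedly splitting a term F_k into F_{k−1} + F_{k−2} (when neither is already used) reaches every representation.
5944 = 4181+1597+144+21+1 = 4181+1597+144+13+8+1 = 4181+1597+89+55+21+1 = 4181+987+610+144+21+1 = 4181+1597+144+13+5+3+1 = … (35 more), for 40 in all.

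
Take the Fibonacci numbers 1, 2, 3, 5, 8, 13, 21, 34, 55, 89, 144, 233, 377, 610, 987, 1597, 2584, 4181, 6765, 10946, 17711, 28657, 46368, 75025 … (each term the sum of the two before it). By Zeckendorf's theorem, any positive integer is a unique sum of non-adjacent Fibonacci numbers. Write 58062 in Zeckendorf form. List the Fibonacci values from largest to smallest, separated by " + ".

46368 + 10946 + 610 + 89 + 34 + 13 + 2

Greedy algorithm:
58062 − 46368 = 11694
11694 − 10946 = 748
748 − 610 = 138
138 − 89 = 49
49 − 34 = 15
15 − 13 = 2
2 − 2 = 0
So 58062 = 46368 + 10946 + 610 + 89 + 34 + 13 + 2, with no two terms consecutive in the sequence.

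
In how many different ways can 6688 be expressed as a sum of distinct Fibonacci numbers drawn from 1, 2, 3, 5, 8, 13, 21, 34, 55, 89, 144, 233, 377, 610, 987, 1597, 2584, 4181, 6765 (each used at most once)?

6688 = 4181+1597+610+233+55+8+3+1 = 4181+1597+610+233+34+21+8+3+1 = 4181+1597+610+144+89+55+8+3+1 = 4181+1597+610+144+89+34+21+8+3+1 = 4181+1597+377+233+144+89+55+8+3+1 = … (5 more), for 10 in all.

10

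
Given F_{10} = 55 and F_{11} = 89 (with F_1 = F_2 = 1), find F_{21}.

By F_{2k+1} = F_k² + F_{k+1}²: F_{21} = 55² + 89² = 3025 + 7921 = 10946.

10946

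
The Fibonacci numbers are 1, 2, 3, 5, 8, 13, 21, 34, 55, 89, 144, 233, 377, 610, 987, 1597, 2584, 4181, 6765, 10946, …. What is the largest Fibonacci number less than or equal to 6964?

6765

6765 ≤ 6964 < 10946, so the largest Fibonacci number not exceeding 6964 is 6765.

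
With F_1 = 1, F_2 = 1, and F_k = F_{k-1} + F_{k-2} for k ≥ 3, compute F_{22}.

Iterating the recurrence up to F_{17} = 1597 and F_{16} = 987:
F_{18} = F_{17} + F_{16} = 1597 + 987 = 2584
F_{19} = F_{18} + F_{17} = 2584 + 1597 = 4181
F_{20} = F_{19} + F_{18} = 4181 + 2584 = 6765
F_{21} = F_{20} + F_{19} = 6765 + 4181 = 10946
F_{22} = F_{21} + F_{20} = 10946 + 6765 = 17711

17711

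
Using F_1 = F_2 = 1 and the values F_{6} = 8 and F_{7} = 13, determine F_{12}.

By the doubling identity F_{2k} = F_k(2F_{k+1} − F_k): F_{12} = 8·(2·13 − 8) = 8·18 = 144.

144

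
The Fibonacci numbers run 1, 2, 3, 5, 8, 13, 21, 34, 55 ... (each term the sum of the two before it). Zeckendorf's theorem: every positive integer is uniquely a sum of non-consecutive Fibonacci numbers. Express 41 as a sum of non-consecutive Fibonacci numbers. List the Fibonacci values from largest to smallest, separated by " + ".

Greedy algorithm:
take 34 (≤ 41); 41 − 34 = 7
take 5 (≤ 7); 7 − 5 = 2
take 2 (≤ 2); 2 − 2 = 0
So 41 = 34 + 5 + 2, with no two terms consecutive in the sequence.

34 + 5 + 2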